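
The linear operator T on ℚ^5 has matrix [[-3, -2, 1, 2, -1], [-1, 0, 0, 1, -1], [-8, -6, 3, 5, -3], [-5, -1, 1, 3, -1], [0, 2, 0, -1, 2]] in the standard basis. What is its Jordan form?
The characteristic polynomial is det(xI - A) = (x - 1)^5, so the eigenvalues are 1 (algebraic multiplicity 5).

For λ = 1: rank(A - I) = 3, rank((A - I)^2) = 1, rank((A - I)^3) = 0. The eigenspace has dimension 5 - 3 = 2, so there are 2 Jordan blocks; the rank sequence gives block sizes [3, 2].

Assembling the blocks gives the Jordan form J above.

J = [[1, 1, 0, 0, 0], [0, 1, 1, 0, 0], [0, 0, 1, 0, 0], [0, 0, 0, 1, 1], [0, 0, 0, 0, 1]]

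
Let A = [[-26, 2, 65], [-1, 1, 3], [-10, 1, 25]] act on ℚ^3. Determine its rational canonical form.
R = [[0, 0, 3], [1, 0, 2], [0, 1, 0]]

The invariant factors of A (the non-unit diagonal entries of the Smith normal form of xI - A over ℚ[x]) are x^3 - 2x - 3, each dividing the next. The characteristic polynomial is their product, x^3 - 2x - 3.

The rational canonical form is the block-diagonal matrix of companion matrices C(f_i):
R = [[0, 0, 3], [1, 0, 2], [0, 1, 0]].

Note the characteristic polynomial does not split into linear factors over ℚ, so A has no Jordan form over ℚ; the rational canonical form exists over any field.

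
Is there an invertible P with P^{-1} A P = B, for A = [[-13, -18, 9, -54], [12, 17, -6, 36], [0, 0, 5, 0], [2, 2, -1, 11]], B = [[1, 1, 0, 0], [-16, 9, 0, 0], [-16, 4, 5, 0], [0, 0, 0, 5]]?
Yes.

Two matrices over a field are similar if and only if they have the same invariant factors.

Both A and B have characteristic polynomial (x - 5)^4 and minimal polynomial (x - 5)^2. Computing further, both have invariant factors x - 5, x - 5, (x - 5)^2. Hence A and B are similar.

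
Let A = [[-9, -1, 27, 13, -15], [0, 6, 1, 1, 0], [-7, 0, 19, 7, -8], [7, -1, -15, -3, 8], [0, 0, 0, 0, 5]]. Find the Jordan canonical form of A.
J = [[-2, 0, 0, 0, 0], [0, 5, 1, 0, 0], [0, 0, 5, 0, 0], [0, 0, 0, 5, 1], [0, 0, 0, 0, 5]]

The characteristic polynomial is det(xI - A) = (x - 5)^4(x + 2), so the eigenvalues are -2 (algebraic multiplicity 1), 5 (algebraic multiplicity 4).

For λ = -2: algebraic multiplicity 1 gives one 1×1 block.

For λ = 5: rank(A - 5I) = 3, rank((A - 5I)^2) = 1. The eigenspace has dimension 5 - 3 = 2, so there are 2 Jordan blocks; the rank sequence gives block sizes [2, 2].

Assembling the blocks gives the Jordan form J above.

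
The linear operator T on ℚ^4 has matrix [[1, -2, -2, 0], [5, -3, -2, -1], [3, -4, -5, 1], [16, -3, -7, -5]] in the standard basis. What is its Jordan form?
J = [[-3, 1, 0, 0], [0, -3, 1, 0], [0, 0, -3, 0], [0, 0, 0, -3]]

The characteristic polynomial is det(xI - A) = (x + 3)^4, so the eigenvalues are -3 (algebraic multiplicity 4).

For λ = -3: rank(A + 3I) = 2, rank((A + 3I)^2) = 1, rank((A + 3I)^3) = 0. The eigenspace has dimension 4 - 2 = 2, so there are 2 Jordan blocks; the rank sequence gives block sizes [3, 1].

Assembling the blocks gives the Jordan form J above.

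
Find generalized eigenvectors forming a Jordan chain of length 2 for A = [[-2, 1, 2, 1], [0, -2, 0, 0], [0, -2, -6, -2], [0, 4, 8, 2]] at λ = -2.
We seek v_1 ∈ ker((A + 2I)^2) \ ker(A + 2I), then set v_{i+1} = (A + 2I) v_i.

One such chain is v_1 = [[1, 0, -1, 3]]^T, v_2 = [[1, 0, -2, 4]]^T. Check: (A + 2I) v_2 = [[0, 0, 0, 0]]^T = 0.

v_1 = [[1, 0, -1, 3]]^T, v_2 = [[1, 0, -2, 4]]^T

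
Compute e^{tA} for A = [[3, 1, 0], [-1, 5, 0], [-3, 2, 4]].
e^{tA} = [[(1 - t)*e^{4*t}, t*e^{4*t}, 0], [-t*e^{4*t}, (t + 1)*e^{4*t}, 0], [t*(t - 6)*e^{4*t}/2, t*(4 - t)*e^{4*t}/2, e^{4*t}]]

A has Jordan form J = [[4, 1, 0], [0, 4, 1], [0, 0, 4]] with A = PJP^{-1}, so e^{tA} = P e^{tJ} P^{-1}.

For a Jordan block J_k(λ), e^{tJ_k(λ)} = e^{λt} · (I + tN + t^2 N^2/2! + ... + t^{k-1} N^{k-1}/(k-1)!) where N is the nilpotent superdiagonal part.

Assembling the blocks and conjugating back gives the entries of e^{tA} as shown above.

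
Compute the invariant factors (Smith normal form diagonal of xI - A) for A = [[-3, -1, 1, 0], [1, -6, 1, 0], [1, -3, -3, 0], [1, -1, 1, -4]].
x + 4, (x + 4)^3

The Jordan structure of A has elementary divisors (x + 4)^3, (x + 4). Arranging the block sizes at each eigenvalue in decreasing order and taking row products gives the invariant factors.

Invariant factors (smallest first, each dividing the next): x + 4, (x + 4)^3.

Check: the last factor (x + 4)^3 is the minimal polynomial, and the product (x + 4)^4 is the characteristic polynomial.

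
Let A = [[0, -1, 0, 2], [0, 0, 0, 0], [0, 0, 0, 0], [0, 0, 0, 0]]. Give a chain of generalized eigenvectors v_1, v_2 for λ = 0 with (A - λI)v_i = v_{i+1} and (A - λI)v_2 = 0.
v_1 = [[-3, 1, 2, 1]]^T, v_2 = [[1, 0, 0, 0]]^T

We seek v_1 ∈ ker(A^2) \ ker(A), then set v_{i+1} = A v_i.

One such chain is v_1 = [[-3, 1, 2, 1]]^T, v_2 = [[1, 0, 0, 0]]^T. Check: A v_2 = [[0, 0, 0, 0]]^T = 0.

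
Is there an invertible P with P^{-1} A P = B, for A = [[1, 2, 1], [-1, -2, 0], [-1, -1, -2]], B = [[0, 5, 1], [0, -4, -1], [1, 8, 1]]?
Yes.

Two matrices over a field are similar if and only if they have the same invariant factors.

Both A and B have characteristic polynomial (x + 1)^3 and minimal polynomial (x + 1)^3. Computing further, both have invariant factors (x + 1)^3. Hence A and B are similar.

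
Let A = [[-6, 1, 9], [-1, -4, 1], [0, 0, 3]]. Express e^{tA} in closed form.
A has Jordan form J = [[-5, 1, 0], [0, -5, 0], [0, 0, 3]] with A = PJP^{-1}, so e^{tA} = P e^{tJ} P^{-1}.

For a Jordan block J_k(λ), e^{tJ_k(λ)} = e^{λt} · (I + tN + t^2 N^2/2! + ... + t^{k-1} N^{k-1}/(k-1)!) where N is the nilpotent superdiagonal part.

Assembling the blocks and conjugating back gives the entries of e^{tA} as shown above.

e^{tA} = [[(1 - t)*e^{-5*t}, t*e^{-5*t}, (t + e^{8*t} - 1)*e^{-5*t}], [-t*e^{-5*t}, (t + 1)*e^{-5*t}, t*e^{-5*t}], [0, 0, e^{3*t}]]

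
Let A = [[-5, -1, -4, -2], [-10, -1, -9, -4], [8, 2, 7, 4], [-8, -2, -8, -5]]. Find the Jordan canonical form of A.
The characteristic polynomial is det(xI - A) = (x + 1)^4, so the eigenvalues are -1 (algebraic multiplicity 4).

For λ = -1: rank(A + I) = 2, rank((A + I)^2) = 1, rank((A + I)^3) = 0. The eigenspace has dimension 4 - 2 = 2, so there are 2 Jordan blocks; the rank sequence gives block sizes [3, 1].

Assembling the blocks gives the Jordan form J above.

J = [[-1, 1, 0, 0], [0, -1, 1, 0], [0, 0, -1, 0], [0, 0, 0, -1]]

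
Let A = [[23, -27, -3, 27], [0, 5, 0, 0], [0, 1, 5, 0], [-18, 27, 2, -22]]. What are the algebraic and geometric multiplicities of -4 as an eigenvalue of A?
The characteristic polynomial is (x - 5)^3(x + 4), so the factor x + 4 appears with exponent 1: the algebraic multiplicity is 1.

rank(A + 4I) = 3, so the eigenspace has dimension 4 - 3 = 1: the geometric multiplicity is 1.

algebraic multiplicity 1, geometric multiplicity 1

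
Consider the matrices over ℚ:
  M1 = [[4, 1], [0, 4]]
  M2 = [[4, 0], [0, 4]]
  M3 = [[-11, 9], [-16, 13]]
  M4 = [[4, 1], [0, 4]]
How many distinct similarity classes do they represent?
3 classes: {M1, M4}, {M2}, {M3}

Characteristic polynomials: χ_{M1} = (x - 4)^2, χ_{M2} = (x - 4)^2, χ_{M3} = (x - 1)^2, χ_{M4} = (x - 4)^2.

{M1, M4}: invariant factors (x - 4)^2.

{M2}: invariant factors x - 4, x - 4.

{M3}: invariant factors (x - 1)^2.

Matrices are similar if and only if their invariant-factor lists agree; the partition into similarity classes is {M1, M4}, {M2}, {M3}.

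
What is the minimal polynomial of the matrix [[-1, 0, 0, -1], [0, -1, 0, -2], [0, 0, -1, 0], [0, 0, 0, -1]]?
m_A(x) = (x + 1)^2

The characteristic polynomial factors as (x + 1)^4. The minimal polynomial is ∏(x - λ)^{k_λ} where k_λ is the size of the largest Jordan block at λ.

For λ = -1: rank(A + I) = 1, and the largest Jordan block has size 2 (the smallest k with rank((A + I)^k) = rank((A + I)^(k+1))).

So m_A(x) = (x + 1)^2.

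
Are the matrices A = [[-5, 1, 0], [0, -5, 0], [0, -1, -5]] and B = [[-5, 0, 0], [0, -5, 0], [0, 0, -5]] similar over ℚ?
No.

Both have characteristic polynomial (x + 5)^3, but the minimal polynomial of A is (x + 5)^2 while the minimal polynomial of B is x + 5. The minimal polynomial is a similarity invariant, so A and B are not similar.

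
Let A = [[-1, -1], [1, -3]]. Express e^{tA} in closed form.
e^{tA} = [[(t + 1)*e^{-2*t}, -t*e^{-2*t}], [t*e^{-2*t}, (1 - t)*e^{-2*t}]]

A has Jordan form J = [[-2, 1], [0, -2]] with A = PJP^{-1}, so e^{tA} = P e^{tJ} P^{-1}.

For a Jordan block J_k(λ), e^{tJ_k(λ)} = e^{λt} · (I + tN + t^2 N^2/2! + ... + t^{k-1} N^{k-1}/(k-1)!) where N is the nilpotent superdiagonal part.

Assembling the blocks and conjugating back gives the entries of e^{tA} as shown above.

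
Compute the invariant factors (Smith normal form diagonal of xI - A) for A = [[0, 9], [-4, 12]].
The Jordan structure of A has elementary divisors (x - 6)^2. Arranging the block sizes at each eigenvalue in decreasing order and taking row products gives the invariant factors.

Invariant factors (smallest first, each dividing the next): (x - 6)^2.

Check: the last factor (x - 6)^2 is the minimal polynomial, and the product (x - 6)^2 is the characteristic polynomial.

(x - 6)^2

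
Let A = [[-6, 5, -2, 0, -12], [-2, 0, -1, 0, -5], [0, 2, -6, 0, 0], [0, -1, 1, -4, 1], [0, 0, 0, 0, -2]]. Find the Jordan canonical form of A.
J = [[-4, 1, 0, 0, 0], [0, -4, 1, 0, 0], [0, 0, -4, 0, 0], [0, 0, 0, -4, 0], [0, 0, 0, 0, -2]]

The characteristic polynomial is det(xI - A) = (x + 2)(x + 4)^4, so the eigenvalues are -4 (algebraic multiplicity 4), -2 (algebraic multiplicity 1).

For λ = -4: rank(A + 4I) = 3, rank((A + 4I)^2) = 2, rank((A + 4I)^3) = 1. The eigenspace has dimension 5 - 3 = 2, so there are 2 Jordan blocks; the rank sequence gives block sizes [3, 1].

For λ = -2: algebraic multiplicity 1 gives one 1×1 block.

Assembling the blocks gives the Jordan form J above.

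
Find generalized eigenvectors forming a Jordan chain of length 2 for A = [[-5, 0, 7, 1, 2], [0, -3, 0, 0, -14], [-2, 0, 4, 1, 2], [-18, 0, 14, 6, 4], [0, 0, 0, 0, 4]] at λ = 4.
We seek v_1 ∈ ker((A - 4I)^2) \ ker(A - 4I), then set v_{i+1} = (A - 4I) v_i.

One such chain is v_1 = [[0, -2, 0, -1, 1]]^T, v_2 = [[1, 0, 1, 2, 0]]^T. Check: (A - 4I) v_2 = [[0, 0, 0, 0, 0]]^T = 0.

v_1 = [[0, -2, 0, -1, 1]]^T, v_2 = [[1, 0, 1, 2, 0]]^T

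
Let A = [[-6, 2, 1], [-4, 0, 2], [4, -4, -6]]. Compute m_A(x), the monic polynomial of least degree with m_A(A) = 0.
The characteristic polynomial factors as (x + 4)^3. The minimal polynomial is ∏(x - λ)^{k_λ} where k_λ is the size of the largest Jordan block at λ.

For λ = -4: rank(A + 4I) = 1, and the largest Jordan block has size 2 (the smallest k with rank((A + 4I)^k) = rank((A + 4I)^(k+1))).

So m_A(x) = (x + 4)^2.

m_A(x) = (x + 4)^2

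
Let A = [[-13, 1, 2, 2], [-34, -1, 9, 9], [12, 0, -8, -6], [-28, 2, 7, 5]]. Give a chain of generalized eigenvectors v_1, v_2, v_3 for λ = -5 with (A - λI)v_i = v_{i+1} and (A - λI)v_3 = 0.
We seek v_1 ∈ ker((A + 5I)^3) \ ker((A + 5I)^2), then set v_{i+1} = (A + 5I) v_i.

One such chain is v_1 = [[0, -2, 2, -1]]^T, v_2 = [[0, 1, 0, 0]]^T, v_3 = [[1, 4, 0, 2]]^T. Check: (A + 5I) v_3 = [[0, 0, 0, 0]]^T = 0.

v_1 = [[0, -2, 2, -1]]^T, v_2 = [[0, 1, 0, 0]]^T, v_3 = [[1, 4, 0, 2]]^T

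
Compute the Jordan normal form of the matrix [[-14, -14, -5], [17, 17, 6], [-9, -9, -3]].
The characteristic polynomial is det(xI - A) = x^3, so the eigenvalues are 0 (algebraic multiplicity 3).

For λ = 0: rank(A) = 2, rank(A^2) = 1, rank(A^3) = 0. The eigenspace has dimension 3 - 2 = 1, so there is 1 Jordan block; the rank sequence gives block sizes [3].

Assembling the blocks gives the Jordan form J above.

J = [[0, 1, 0], [0, 0, 1], [0, 0, 0]]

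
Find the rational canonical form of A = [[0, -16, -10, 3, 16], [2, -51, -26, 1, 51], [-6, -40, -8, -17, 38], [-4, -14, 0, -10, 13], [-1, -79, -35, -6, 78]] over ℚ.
R = [[0, 0, 0, 0, 0], [1, 0, 0, 0, 0], [0, 1, 0, 0, 27], [0, 0, 1, 0, -27], [0, 0, 0, 1, 9]]

The invariant factors of A (the non-unit diagonal entries of the Smith normal form of xI - A over ℚ[x]) are x^2(x - 3)^3, each dividing the next. The characteristic polynomial is their product, x^2(x - 3)^3.

The rational canonical form is the block-diagonal matrix of companion matrices C(f_i):
R = [[0, 0, 0, 0, 0], [1, 0, 0, 0, 0], [0, 1, 0, 0, 27], [0, 0, 1, 0, -27], [0, 0, 0, 1, 9]].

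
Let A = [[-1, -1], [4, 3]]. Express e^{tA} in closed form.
A has Jordan form J = [[1, 1], [0, 1]] with A = PJP^{-1}, so e^{tA} = P e^{tJ} P^{-1}.

For a Jordan block J_k(λ), e^{tJ_k(λ)} = e^{λt} · (I + tN + t^2 N^2/2! + ... + t^{k-1} N^{k-1}/(k-1)!) where N is the nilpotent superdiagonal part.

Assembling the blocks and conjugating back gives the entries of e^{tA} as shown above.

e^{tA} = [[(1 - 2*t)*e^{t}, -t*e^{t}], [4*t*e^{t}, (2*t + 1)*e^{t}]]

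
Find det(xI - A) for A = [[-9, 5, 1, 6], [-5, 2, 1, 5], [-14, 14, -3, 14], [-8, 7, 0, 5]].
xI - A = [[x + 9, -5, -1, -6], [5, x - 2, -1, -5], [14, -14, x + 3, -14], [8, -7, 0, x - 5]].

Expanding det(xI - A) along the first row:
det(xI - A) = + (x + 9)·det([[x - 2, -1, -5], [-14, x + 3, -14], [-7, 0, x - 5]]) - (-5)·det([[5, -1, -5], [14, x + 3, -14], [8, 0, x - 5]]) + (-1)·det([[5, x - 2, -5], [14, -14, -14], [8, -7, x - 5]]) - (-6)·det([[5, x - 2, -1], [14, -14, x + 3], [8, -7, 0]]).

Evaluating gives χ_A(x) = x^4 + 5x^3 - 9x^2 - 81x - 108 = (x - 4)(x + 3)^3.

χ_A(x) = (x - 4)(x + 3)^3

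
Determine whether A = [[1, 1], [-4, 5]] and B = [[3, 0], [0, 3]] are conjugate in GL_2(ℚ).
No.

Both have characteristic polynomial (x - 3)^2, but the minimal polynomial of A is (x - 3)^2 while the minimal polynomial of B is x - 3. The minimal polynomial is a similarity invariant, so A and B are not similar.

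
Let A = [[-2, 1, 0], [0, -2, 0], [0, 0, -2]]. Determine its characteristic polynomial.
xI - A = [[x + 2, -1, 0], [0, x + 2, 0], [0, 0, x + 2]].

Expanding det(xI - A) along the first row:
det(xI - A) = + (x + 2)·det([[x + 2, 0], [0, x + 2]]) - (-1)·det([[0, 0], [0, x + 2]]) + (0)·det([[0, x + 2], [0, 0]]).

Evaluating gives χ_A(x) = x^3 + 6x^2 + 12x + 8 = (x + 2)^3.

χ_A(x) = (x + 2)^3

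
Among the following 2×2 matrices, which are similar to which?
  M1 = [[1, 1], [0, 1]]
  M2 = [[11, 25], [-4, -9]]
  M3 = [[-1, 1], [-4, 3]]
1 class: {M1, M2, M3}

Characteristic polynomials: χ_{M1} = (x - 1)^2, χ_{M2} = (x - 1)^2, χ_{M3} = (x - 1)^2.

{M1, M2, M3}: invariant factors (x - 1)^2.

Matrices are similar if and only if their invariant-factor lists agree; the partition into similarity classes is {M1, M2, M3}.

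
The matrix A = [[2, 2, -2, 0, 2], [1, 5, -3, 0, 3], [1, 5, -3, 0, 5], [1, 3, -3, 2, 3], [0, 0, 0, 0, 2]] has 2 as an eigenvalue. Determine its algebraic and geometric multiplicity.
The characteristic polynomial is x(x - 2)^4, so the factor x - 2 appears with exponent 4: the algebraic multiplicity is 4.

rank(A - 2I) = 2, so the eigenspace has dimension 5 - 2 = 3: the geometric multiplicity is 3.

Since 3 < 4, A is not diagonalizable.

algebraic multiplicity 4, geometric multiplicity 3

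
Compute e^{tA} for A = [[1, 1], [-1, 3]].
e^{tA} = [[(1 - t)*e^{2*t}, t*e^{2*t}], [-t*e^{2*t}, (t + 1)*e^{2*t}]]

A has Jordan form J = [[2, 1], [0, 2]] with A = PJP^{-1}, so e^{tA} = P e^{tJ} P^{-1}.

For a Jordan block J_k(λ), e^{tJ_k(λ)} = e^{λt} · (I + tN + t^2 N^2/2! + ... + t^{k-1} N^{k-1}/(k-1)!) where N is the nilpotent superdiagonal part.

Assembling the blocks and conjugating back gives the entries of e^{tA} as shown above.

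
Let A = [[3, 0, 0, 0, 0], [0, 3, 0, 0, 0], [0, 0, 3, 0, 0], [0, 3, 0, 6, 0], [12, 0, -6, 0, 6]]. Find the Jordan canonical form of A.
J = [[3, 0, 0, 0, 0], [0, 3, 0, 0, 0], [0, 0, 3, 0, 0], [0, 0, 0, 6, 0], [0, 0, 0, 0, 6]]

The characteristic polynomial is det(xI - A) = (x - 6)^2(x - 3)^3, so the eigenvalues are 3 (algebraic multiplicity 3), 6 (algebraic multiplicity 2).

For λ = 3: rank(A - 3I) = 2. The eigenspace has dimension 5 - 2 = 3, so there are 3 Jordan blocks; the rank sequence gives block sizes [1, 1, 1].

For λ = 6: rank(A - 6I) = 3. The eigenspace has dimension 5 - 3 = 2, so there are 2 Jordan blocks; the rank sequence gives block sizes [1, 1].

Assembling the blocks gives the Jordan form J above.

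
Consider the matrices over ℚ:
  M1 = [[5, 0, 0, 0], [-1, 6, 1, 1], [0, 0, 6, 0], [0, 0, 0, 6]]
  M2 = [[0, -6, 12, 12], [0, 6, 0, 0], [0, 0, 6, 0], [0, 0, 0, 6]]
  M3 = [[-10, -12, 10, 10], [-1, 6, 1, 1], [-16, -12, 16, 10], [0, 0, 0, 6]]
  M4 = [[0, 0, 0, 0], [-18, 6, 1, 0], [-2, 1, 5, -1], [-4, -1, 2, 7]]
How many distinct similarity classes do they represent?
4 classes: {M1}, {M2}, {M3}, {M4}

Characteristic polynomials: χ_{M1} = (x - 6)^3(x - 5), χ_{M2} = x(x - 6)^3, χ_{M3} = x(x - 6)^3, χ_{M4} = x(x - 6)^3.

{M1}: invariant factors x - 6, (x - 6)^2(x - 5).

{M2}: invariant factors x - 6, x - 6, x(x - 6).

{M3}: invariant factors x - 6, x(x - 6)^2.

{M4}: invariant factors x(x - 6)^3.

Matrices are similar if and only if their invariant-factor lists agree; the partition into similarity classes is {M1}, {M2}, {M3}, {M4}.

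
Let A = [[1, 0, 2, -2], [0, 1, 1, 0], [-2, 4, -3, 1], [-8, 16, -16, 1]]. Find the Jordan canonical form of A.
The characteristic polynomial is det(xI - A) = (x - 1)^3(x + 3), so the eigenvalues are -3 (algebraic multiplicity 1), 1 (algebraic multiplicity 3).

For λ = -3: algebraic multiplicity 1 gives one 1×1 block.

For λ = 1: rank(A - I) = 3, rank((A - I)^2) = 2, rank((A - I)^3) = 1. The eigenspace has dimension 4 - 3 = 1, so there is 1 Jordan block; the rank sequence gives block sizes [3].

Assembling the blocks gives the Jordan form J above.

J = [[-3, 0, 0, 0], [0, 1, 1, 0], [0, 0, 1, 1], [0, 0, 0, 1]]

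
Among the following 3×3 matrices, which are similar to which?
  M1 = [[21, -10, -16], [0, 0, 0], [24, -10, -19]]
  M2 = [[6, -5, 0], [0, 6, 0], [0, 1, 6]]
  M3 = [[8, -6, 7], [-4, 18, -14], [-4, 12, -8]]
Characteristic polynomials: χ_{M1} = x(x - 5)(x + 3), χ_{M2} = (x - 6)^3, χ_{M3} = (x - 6)^3.

{M1}: invariant factors x(x - 5)(x + 3).

{M2, M3}: invariant factors x - 6, (x - 6)^2.

Matrices are similar if and only if their invariant-factor lists agree; the partition into similarity classes is {M1}, {M2, M3}.

2 classes: {M1}, {M2, M3}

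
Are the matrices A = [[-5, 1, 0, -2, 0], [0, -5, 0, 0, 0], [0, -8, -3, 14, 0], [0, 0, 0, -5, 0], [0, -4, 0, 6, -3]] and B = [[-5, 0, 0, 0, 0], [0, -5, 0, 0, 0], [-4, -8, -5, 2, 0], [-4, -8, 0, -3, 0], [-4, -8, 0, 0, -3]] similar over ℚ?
No.

Both have characteristic polynomial (x + 3)^2(x + 5)^3, but the minimal polynomial of A is (x + 3)(x + 5)^2 while the minimal polynomial of B is (x + 3)(x + 5). The minimal polynomial is a similarity invariant, so A and B are not similar.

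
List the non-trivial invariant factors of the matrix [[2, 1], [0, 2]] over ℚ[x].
(x - 2)^2

The Jordan structure of A has elementary divisors (x - 2)^2. Arranging the block sizes at each eigenvalue in decreasing order and taking row products gives the invariant factors.

Invariant factors (smallest first, each dividing the next): (x - 2)^2.

Check: the last factor (x - 2)^2 is the minimal polynomial, and the product (x - 2)^2 is the characteristic polynomial.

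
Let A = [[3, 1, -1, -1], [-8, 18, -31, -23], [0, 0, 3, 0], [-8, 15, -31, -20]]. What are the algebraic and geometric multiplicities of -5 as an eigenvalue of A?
algebraic multiplicity 1, geometric multiplicity 1

The characteristic polynomial is (x - 3)^3(x + 5), so the factor x + 5 appears with exponent 1: the algebraic multiplicity is 1.

rank(A + 5I) = 3, so the eigenspace has dimension 4 - 3 = 1: the geometric multiplicity is 1.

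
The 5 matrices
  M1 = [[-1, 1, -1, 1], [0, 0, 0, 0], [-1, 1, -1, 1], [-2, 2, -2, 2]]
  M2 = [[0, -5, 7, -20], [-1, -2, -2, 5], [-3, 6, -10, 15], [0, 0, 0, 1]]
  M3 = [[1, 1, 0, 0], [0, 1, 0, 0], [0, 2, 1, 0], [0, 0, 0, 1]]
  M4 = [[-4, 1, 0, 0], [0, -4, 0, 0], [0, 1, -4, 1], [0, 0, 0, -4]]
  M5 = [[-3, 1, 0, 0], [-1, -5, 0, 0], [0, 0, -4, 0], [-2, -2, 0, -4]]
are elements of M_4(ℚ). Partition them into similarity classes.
Characteristic polynomials: χ_{M1} = x^4, χ_{M2} = (x - 1)(x + 4)^3, χ_{M3} = (x - 1)^4, χ_{M4} = (x + 4)^4, χ_{M5} = (x + 4)^4.

{M1}: invariant factors x, x, x^2.

{M2}: invariant factors (x - 1)(x + 4)^3.

{M3}: invariant factors x - 1, x - 1, (x - 1)^2.

{M4}: invariant factors (x + 4)^2, (x + 4)^2.

{M5}: invariant factors x + 4, x + 4, (x + 4)^2.

Matrices are similar if and only if their invariant-factor lists agree; the partition into similarity classes is {M1}, {M2}, {M3}, {M4}, {M5}.

5 classes: {M1}, {M2}, {M3}, {M4}, {M5}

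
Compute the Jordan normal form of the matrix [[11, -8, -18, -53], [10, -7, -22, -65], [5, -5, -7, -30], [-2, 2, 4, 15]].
The characteristic polynomial is det(xI - A) = (x - 3)^4, so the eigenvalues are 3 (algebraic multiplicity 4).

For λ = 3: rank(A - 3I) = 2, rank((A - 3I)^2) = 0. The eigenspace has dimension 4 - 2 = 2, so there are 2 Jordan blocks; the rank sequence gives block sizes [2, 2].

Assembling the blocks gives the Jordan form J above.

J = [[3, 1, 0, 0], [0, 3, 0, 0], [0, 0, 3, 1], [0, 0, 0, 3]]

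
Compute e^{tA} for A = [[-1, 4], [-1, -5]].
e^{tA} = [[(2*t + 1)*e^{-3*t}, 4*t*e^{-3*t}], [-t*e^{-3*t}, (1 - 2*t)*e^{-3*t}]]

A has Jordan form J = [[-3, 1], [0, -3]] with A = PJP^{-1}, so e^{tA} = P e^{tJ} P^{-1}.

For a Jordan block J_k(λ), e^{tJ_k(λ)} = e^{λt} · (I + tN + t^2 N^2/2! + ... + t^{k-1} N^{k-1}/(k-1)!) where N is the nilpotent superdiagonal part.

Assembling the blocks and conjugating back gives the entries of e^{tA} as shown above.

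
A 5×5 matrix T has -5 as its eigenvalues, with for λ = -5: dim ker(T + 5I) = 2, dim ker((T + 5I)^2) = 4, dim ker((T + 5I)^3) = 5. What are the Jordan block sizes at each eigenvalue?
λ = -5: successive nullity increments [2, 2, 1] count blocks of size ≥ k; block sizes are [3, 2].

Jordan blocks: (-5, 3), (-5, 2)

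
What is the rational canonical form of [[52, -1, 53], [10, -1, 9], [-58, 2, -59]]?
The invariant factors of A (the non-unit diagonal entries of the Smith normal form of xI - A over ℚ[x]) are (x - 2)(x + 5)^2, each dividing the next. The characteristic polynomial is their product, (x - 2)(x + 5)^2.

The rational canonical form is the block-diagonal matrix of companion matrices C(f_i):
R = [[0, 0, 50], [1, 0, -5], [0, 1, -8]].

R = [[0, 0, 50], [1, 0, -5], [0, 1, -8]]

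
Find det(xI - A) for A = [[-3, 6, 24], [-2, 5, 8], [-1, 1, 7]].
χ_A(x) = (x - 3)^3

xI - A = [[x + 3, -6, -24], [2, x - 5, -8], [1, -1, x - 7]].

Expanding det(xI - A) along the first row:
det(xI - A) = + (x + 3)·det([[x - 5, -8], [-1, x - 7]]) - (-6)·det([[2, -8], [1, x - 7]]) + (-24)·det([[2, x - 5], [1, -1]]).

Evaluating gives χ_A(x) = x^3 - 9x^2 + 27x - 27 = (x - 3)^3.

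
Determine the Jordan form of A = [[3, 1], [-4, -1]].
J = [[1, 1], [0, 1]]

The characteristic polynomial is det(xI - A) = (x - 1)^2, so the eigenvalues are 1 (algebraic multiplicity 2).

For λ = 1: rank(A - I) = 1, rank((A - I)^2) = 0. The eigenspace has dimension 2 - 1 = 1, so there is 1 Jordan block; the rank sequence gives block sizes [2].

Assembling the blocks gives the Jordan form J above.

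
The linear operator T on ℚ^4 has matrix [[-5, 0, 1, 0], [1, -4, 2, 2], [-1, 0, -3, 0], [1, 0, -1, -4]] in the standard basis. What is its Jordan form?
The characteristic polynomial is det(xI - A) = (x + 4)^4, so the eigenvalues are -4 (algebraic multiplicity 4).

For λ = -4: rank(A + 4I) = 2, rank((A + 4I)^2) = 1, rank((A + 4I)^3) = 0. The eigenspace has dimension 4 - 2 = 2, so there are 2 Jordan blocks; the rank sequence gives block sizes [3, 1].

Assembling the blocks gives the Jordan form J above.

J = [[-4, 1, 0, 0], [0, -4, 1, 0], [0, 0, -4, 0], [0, 0, 0, -4]]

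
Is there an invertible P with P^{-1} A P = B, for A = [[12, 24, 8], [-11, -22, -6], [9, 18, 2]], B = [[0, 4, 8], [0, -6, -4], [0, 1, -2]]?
Yes.

Two matrices over a field are similar if and only if they have the same invariant factors.

Both A and B have characteristic polynomial x(x + 4)^2 and minimal polynomial x(x + 4)^2. Computing further, both have invariant factors x(x + 4)^2. Hence A and B are similar.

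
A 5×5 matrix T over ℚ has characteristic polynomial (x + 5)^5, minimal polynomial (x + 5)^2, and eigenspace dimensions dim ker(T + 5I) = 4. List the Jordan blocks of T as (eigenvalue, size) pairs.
Jordan blocks: (-5, 2), (-5, 1), (-5, 1), (-5, 1)

λ = -5: algebraic multiplicity 5 (exponent in χ_T), largest block size 2 (exponent in m_T), 4 blocks (geometric multiplicity). These force block sizes [2, 1, 1, 1].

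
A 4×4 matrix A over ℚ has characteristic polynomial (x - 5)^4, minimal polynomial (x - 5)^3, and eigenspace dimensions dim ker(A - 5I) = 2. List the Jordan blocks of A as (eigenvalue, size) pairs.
λ = 5: algebraic multiplicity 4 (exponent in χ_A), largest block size 3 (exponent in m_A), 2 blocks (geometric multiplicity). These force block sizes [3, 1].

Jordan blocks: (5, 3), (5, 1)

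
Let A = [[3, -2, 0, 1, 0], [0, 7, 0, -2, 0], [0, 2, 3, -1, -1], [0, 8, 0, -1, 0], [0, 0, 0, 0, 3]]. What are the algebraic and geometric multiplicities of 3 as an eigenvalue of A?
The characteristic polynomial is (x - 3)^5, so the factor x - 3 appears with exponent 5: the algebraic multiplicity is 5.

rank(A - 3I) = 2, so the eigenspace has dimension 5 - 2 = 3: the geometric multiplicity is 3.

Since 3 < 5, A is not diagonalizable.

algebraic multiplicity 5, geometric multiplicity 3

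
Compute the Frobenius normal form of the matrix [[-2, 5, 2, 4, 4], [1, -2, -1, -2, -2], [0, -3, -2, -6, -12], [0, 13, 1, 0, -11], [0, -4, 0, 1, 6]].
The invariant factors of A (the non-unit diagonal entries of the Smith normal form of xI - A over ℚ[x]) are (x - 1)(x + 1)(x^3 + 4x - 2), each dividing the next. The characteristic polynomial is their product, (x - 1)(x + 1)(x^3 + 4x - 2).

The rational canonical form is the block-diagonal matrix of companion matrices C(f_i):
R = [[0, 0, 0, 0, -2], [1, 0, 0, 0, 4], [0, 1, 0, 0, 2], [0, 0, 1, 0, -3], [0, 0, 0, 1, 0]].

Note the characteristic polynomial does not split into linear factors over ℚ, so A has no Jordan form over ℚ; the rational canonical form exists over any field.

R = [[0, 0, 0, 0, -2], [1, 0, 0, 0, 4], [0, 1, 0, 0, 2], [0, 0, 1, 0, -3], [0, 0, 0, 1, 0]]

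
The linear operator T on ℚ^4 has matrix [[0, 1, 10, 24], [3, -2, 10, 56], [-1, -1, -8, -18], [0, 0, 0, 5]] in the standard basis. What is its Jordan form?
The characteristic polynomial is det(xI - A) = (x - 5)(x + 3)^2(x + 4), so the eigenvalues are -4 (algebraic multiplicity 1), -3 (algebraic multiplicity 2), 5 (algebraic multiplicity 1).

For λ = -4: algebraic multiplicity 1 gives one 1×1 block.

For λ = -3: rank(A + 3I) = 3, rank((A + 3I)^2) = 2. The eigenspace has dimension 4 - 3 = 1, so there is 1 Jordan block; the rank sequence gives block sizes [2].

For λ = 5: algebraic multiplicity 1 gives one 1×1 block.

Assembling the blocks gives the Jordan form J above.

J = [[-4, 0, 0, 0], [0, -3, 1, 0], [0, 0, -3, 0], [0, 0, 0, 5]]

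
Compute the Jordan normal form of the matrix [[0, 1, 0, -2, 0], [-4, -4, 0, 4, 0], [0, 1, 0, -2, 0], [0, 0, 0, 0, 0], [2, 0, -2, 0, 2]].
J = [[-2, 1, 0, 0, 0], [0, -2, 0, 0, 0], [0, 0, 0, 0, 0], [0, 0, 0, 0, 0], [0, 0, 0, 0, 2]]

The characteristic polynomial is det(xI - A) = x^2(x - 2)(x + 2)^2, so the eigenvalues are -2 (algebraic multiplicity 2), 0 (algebraic multiplicity 2), 2 (algebraic multiplicity 1).

For λ = -2: rank(A + 2I) = 4, rank((A + 2I)^2) = 3. The eigenspace has dimension 5 - 4 = 1, so there is 1 Jordan block; the rank sequence gives block sizes [2].

For λ = 0: rank(A) = 3. The eigenspace has dimension 5 - 3 = 2, so there are 2 Jordan blocks; the rank sequence gives block sizes [1, 1].

For λ = 2: algebraic multiplicity 1 gives one 1×1 block.

Assembling the blocks gives the Jordan form J above.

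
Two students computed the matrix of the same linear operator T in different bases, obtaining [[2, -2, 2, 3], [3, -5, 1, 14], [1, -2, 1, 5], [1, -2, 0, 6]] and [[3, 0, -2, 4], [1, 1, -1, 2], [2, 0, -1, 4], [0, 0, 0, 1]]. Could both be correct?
Both have characteristic polynomial (x - 1)^4 and minimal polynomial (x - 1)^2. But rank(A - I) = 2 for A while rank(B - I) = 1 for B, so the number of Jordan blocks at λ = 1 differs. A and B are not similar.

No.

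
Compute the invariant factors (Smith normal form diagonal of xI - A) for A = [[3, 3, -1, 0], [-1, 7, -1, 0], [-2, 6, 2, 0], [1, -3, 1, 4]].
x - 4, x - 4, (x - 4)^2

The Jordan structure of A has elementary divisors (x - 4)^2, (x - 4), (x - 4). Arranging the block sizes at each eigenvalue in decreasing order and taking row products gives the invariant factors.

Invariant factors (smallest first, each dividing the next): x - 4, x - 4, (x - 4)^2.

Check: the last factor (x - 4)^2 is the minimal polynomial, and the product (x - 4)^4 is the characteristic polynomial.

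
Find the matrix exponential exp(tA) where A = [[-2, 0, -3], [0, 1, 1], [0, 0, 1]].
A has Jordan form J = [[-2, 0, 0], [0, 1, 1], [0, 0, 1]] with A = PJP^{-1}, so e^{tA} = P e^{tJ} P^{-1}.

For a Jordan block J_k(λ), e^{tJ_k(λ)} = e^{λt} · (I + tN + t^2 N^2/2! + ... + t^{k-1} N^{k-1}/(k-1)!) where N is the nilpotent superdiagonal part.

Assembling the blocks and conjugating back gives the entries of e^{tA} as shown above.

e^{tA} = [[e^{-2*t}, 0, -e^{t} + e^{-2*t}], [0, e^{t}, t*e^{t}], [0, 0, e^{t}]]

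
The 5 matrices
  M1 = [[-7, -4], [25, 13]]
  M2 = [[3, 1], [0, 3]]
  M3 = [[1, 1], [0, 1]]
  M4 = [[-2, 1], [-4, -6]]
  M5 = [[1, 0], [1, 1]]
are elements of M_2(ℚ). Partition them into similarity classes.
3 classes: {M1, M2}, {M3, M5}, {M4}

Characteristic polynomials: χ_{M1} = (x - 3)^2, χ_{M2} = (x - 3)^2, χ_{M3} = (x - 1)^2, χ_{M4} = (x + 4)^2, χ_{M5} = (x - 1)^2.

{M1, M2}: invariant factors (x - 3)^2.

{M3, M5}: invariant factors (x - 1)^2.

{M4}: invariant factors (x + 4)^2.

Matrices are similar if and only if their invariant-factor lists agree; the partition into similarity classes is {M1, M2}, {M3, M5}, {M4}.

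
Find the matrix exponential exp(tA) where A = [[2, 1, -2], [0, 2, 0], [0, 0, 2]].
A has Jordan form J = [[2, 1, 0], [0, 2, 0], [0, 0, 2]] with A = PJP^{-1}, so e^{tA} = P e^{tJ} P^{-1}.

For a Jordan block J_k(λ), e^{tJ_k(λ)} = e^{λt} · (I + tN + t^2 N^2/2! + ... + t^{k-1} N^{k-1}/(k-1)!) where N is the nilpotent superdiagonal part.

Assembling the blocks and conjugating back gives the entries of e^{tA} as shown above.

e^{tA} = [[e^{2*t}, t*e^{2*t}, -2*t*e^{2*t}], [0, e^{2*t}, 0], [0, 0, e^{2*t}]]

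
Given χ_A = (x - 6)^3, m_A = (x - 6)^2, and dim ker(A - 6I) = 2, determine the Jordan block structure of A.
λ = 6: algebraic multiplicity 3 (exponent in χ_A), largest block size 2 (exponent in m_A), 2 blocks (geometric multiplicity). These force block sizes [2, 1].

Jordan blocks: (6, 2), (6, 1)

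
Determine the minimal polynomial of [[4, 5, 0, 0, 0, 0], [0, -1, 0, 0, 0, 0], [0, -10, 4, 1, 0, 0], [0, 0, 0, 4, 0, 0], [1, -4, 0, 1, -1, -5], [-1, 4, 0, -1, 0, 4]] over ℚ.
m_A(x) = (x - 4)^2(x + 1)

The characteristic polynomial factors as (x - 4)^4(x + 1)^2. The minimal polynomial is ∏(x - λ)^{k_λ} where k_λ is the size of the largest Jordan block at λ.

For λ = -1: rank(A + I) = 4, and the largest Jordan block has size 1 (the smallest k with rank((A + I)^k) = rank((A + I)^(k+1))).
For λ = 4: rank(A - 4I) = 4, and the largest Jordan block has size 2 (the smallest k with rank((A - 4I)^k) = rank((A - 4I)^(k+1))).

So m_A(x) = (x - 4)^2(x + 1).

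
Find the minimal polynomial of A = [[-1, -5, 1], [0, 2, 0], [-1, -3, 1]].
m_A(x) = x^2(x - 2)

The characteristic polynomial factors as x^2(x - 2). The minimal polynomial is ∏(x - λ)^{k_λ} where k_λ is the size of the largest Jordan block at λ.

For λ = 0: rank(A) = 2, and the largest Jordan block has size 2 (the smallest k with rank(A^k) = rank(A^(k+1))).
For λ = 2: rank(A - 2I) = 2, and the largest Jordan block has size 1 (the smallest k with rank((A - 2I)^k) = rank((A - 2I)^(k+1))).

So m_A(x) = x^2(x - 2).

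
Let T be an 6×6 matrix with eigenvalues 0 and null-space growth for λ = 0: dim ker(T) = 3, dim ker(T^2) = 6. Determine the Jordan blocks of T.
Jordan blocks: (0, 2), (0, 2), (0, 2)

λ = 0: successive nullity increments [3, 3] count blocks of size ≥ k; block sizes are [2, 2, 2].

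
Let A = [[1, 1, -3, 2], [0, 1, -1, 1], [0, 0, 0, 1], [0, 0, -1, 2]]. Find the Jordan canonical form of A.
J = [[1, 1, 0, 0], [0, 1, 0, 0], [0, 0, 1, 1], [0, 0, 0, 1]]

The characteristic polynomial is det(xI - A) = (x - 1)^4, so the eigenvalues are 1 (algebraic multiplicity 4).

For λ = 1: rank(A - I) = 2, rank((A - I)^2) = 0. The eigenspace has dimension 4 - 2 = 2, so there are 2 Jordan blocks; the rank sequence gives block sizes [2, 2].

Assembling the blocks gives the Jordan form J above.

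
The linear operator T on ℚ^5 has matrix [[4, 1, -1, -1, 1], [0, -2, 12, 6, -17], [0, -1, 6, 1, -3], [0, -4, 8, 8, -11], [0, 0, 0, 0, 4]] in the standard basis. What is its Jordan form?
The characteristic polynomial is det(xI - A) = (x - 4)^5, so the eigenvalues are 4 (algebraic multiplicity 5).

For λ = 4: rank(A - 4I) = 3, rank((A - 4I)^2) = 1, rank((A - 4I)^3) = 0. The eigenspace has dimension 5 - 3 = 2, so there are 2 Jordan blocks; the rank sequence gives block sizes [3, 2].

Assembling the blocks gives the Jordan form J above.

J = [[4, 1, 0, 0, 0], [0, 4, 1, 0, 0], [0, 0, 4, 0, 0], [0, 0, 0, 4, 1], [0, 0, 0, 0, 4]]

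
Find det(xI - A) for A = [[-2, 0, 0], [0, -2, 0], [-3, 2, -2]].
χ_A(x) = (x + 2)^3

xI - A = [[x + 2, 0, 0], [0, x + 2, 0], [3, -2, x + 2]].

Expanding det(xI - A) along the first row:
det(xI - A) = + (x + 2)·det([[x + 2, 0], [-2, x + 2]]) - (0)·det([[0, 0], [3, x + 2]]) + (0)·det([[0, x + 2], [3, -2]]).

Evaluating gives χ_A(x) = x^3 + 6x^2 + 12x + 8 = (x + 2)^3.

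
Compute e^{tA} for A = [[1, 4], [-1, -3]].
e^{tA} = [[(2*t + 1)*e^{-t}, 4*t*e^{-t}], [-t*e^{-t}, (1 - 2*t)*e^{-t}]]

A has Jordan form J = [[-1, 1], [0, -1]] with A = PJP^{-1}, so e^{tA} = P e^{tJ} P^{-1}.

For a Jordan block J_k(λ), e^{tJ_k(λ)} = e^{λt} · (I + tN + t^2 N^2/2! + ... + t^{k-1} N^{k-1}/(k-1)!) where N is the nilpotent superdiagonal part.

Assembling the blocks and conjugating back gives the entries of e^{tA} as shown above.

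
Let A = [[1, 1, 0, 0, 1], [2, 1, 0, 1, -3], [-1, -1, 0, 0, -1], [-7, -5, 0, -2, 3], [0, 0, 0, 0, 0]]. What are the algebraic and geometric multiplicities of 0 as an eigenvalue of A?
The characteristic polynomial is x^5, so the factor x appears with exponent 5: the algebraic multiplicity is 5.

rank(A) = 2, so the eigenspace has dimension 5 - 2 = 3: the geometric multiplicity is 3.

Since 3 < 5, A is not diagonalizable.

algebraic multiplicity 5, geometric multiplicity 3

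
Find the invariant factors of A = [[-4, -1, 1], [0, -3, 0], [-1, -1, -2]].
The Jordan structure of A has elementary divisors (x + 3)^2, (x + 3). Arranging the block sizes at each eigenvalue in decreasing order and taking row products gives the invariant factors.

Invariant factors (smallest first, each dividing the next): x + 3, (x + 3)^2.

Check: the last factor (x + 3)^2 is the minimal polynomial, and the product (x + 3)^3 is the characteristic polynomial.

x + 3, (x + 3)^2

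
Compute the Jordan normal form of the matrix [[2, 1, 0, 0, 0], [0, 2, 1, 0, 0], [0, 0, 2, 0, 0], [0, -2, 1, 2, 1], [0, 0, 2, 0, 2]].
The characteristic polynomial is det(xI - A) = (x - 2)^5, so the eigenvalues are 2 (algebraic multiplicity 5).

For λ = 2: rank(A - 2I) = 3, rank((A - 2I)^2) = 1, rank((A - 2I)^3) = 0. The eigenspace has dimension 5 - 3 = 2, so there are 2 Jordan blocks; the rank sequence gives block sizes [3, 2].

Assembling the blocks gives the Jordan form J above.

J = [[2, 1, 0, 0, 0], [0, 2, 1, 0, 0], [0, 0, 2, 0, 0], [0, 0, 0, 2, 1], [0, 0, 0, 0, 2]]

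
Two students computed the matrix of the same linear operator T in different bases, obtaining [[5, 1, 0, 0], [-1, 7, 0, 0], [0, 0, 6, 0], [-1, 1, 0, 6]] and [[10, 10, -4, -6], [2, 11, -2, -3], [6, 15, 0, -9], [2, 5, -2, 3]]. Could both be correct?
Two matrices over a field are similar if and only if they have the same invariant factors.

Both A and B have characteristic polynomial (x - 6)^4 and minimal polynomial (x - 6)^2. Computing further, both have invariant factors x - 6, x - 6, (x - 6)^2. Hence A and B are similar.

Yes.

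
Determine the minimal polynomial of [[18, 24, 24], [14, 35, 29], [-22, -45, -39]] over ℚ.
The characteristic polynomial factors as (x - 6)^2(x - 2). The minimal polynomial is ∏(x - λ)^{k_λ} where k_λ is the size of the largest Jordan block at λ.

For λ = 2: rank(A - 2I) = 2, and the largest Jordan block has size 1 (the smallest k with rank((A - 2I)^k) = rank((A - 2I)^(k+1))).
For λ = 6: rank(A - 6I) = 2, and the largest Jordan block has size 2 (the smallest k with rank((A - 6I)^k) = rank((A - 6I)^(k+1))).

So m_A(x) = (x - 6)^2(x - 2).

m_A(x) = (x - 6)^2(x - 2)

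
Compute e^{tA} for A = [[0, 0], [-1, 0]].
e^{tA} = [[1, 0], [-t, 1]]

A has Jordan form J = [[0, 1], [0, 0]] with A = PJP^{-1}, so e^{tA} = P e^{tJ} P^{-1}.

For a Jordan block J_k(λ), e^{tJ_k(λ)} = e^{λt} · (I + tN + t^2 N^2/2! + ... + t^{k-1} N^{k-1}/(k-1)!) where N is the nilpotent superdiagonal part.

Assembling the blocks and conjugating back gives the entries of e^{tA} as shown above.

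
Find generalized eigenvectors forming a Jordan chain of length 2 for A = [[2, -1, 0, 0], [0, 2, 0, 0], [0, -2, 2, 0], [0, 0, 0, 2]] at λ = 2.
We seek v_1 ∈ ker((A - 2I)^2) \ ker(A - 2I), then set v_{i+1} = (A - 2I) v_i.

One such chain is v_1 = [[-3, 1, -2, -1]]^T, v_2 = [[-1, 0, -2, 0]]^T. Check: (A - 2I) v_2 = [[0, 0, 0, 0]]^T = 0.

v_1 = [[-3, 1, -2, -1]]^T, v_2 = [[-1, 0, -2, 0]]^T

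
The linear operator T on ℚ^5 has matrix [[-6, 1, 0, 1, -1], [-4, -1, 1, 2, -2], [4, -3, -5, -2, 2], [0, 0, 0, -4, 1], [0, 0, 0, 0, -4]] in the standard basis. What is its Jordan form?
J = [[-4, 1, 0, 0, 0], [0, -4, 1, 0, 0], [0, 0, -4, 0, 0], [0, 0, 0, -4, 1], [0, 0, 0, 0, -4]]

The characteristic polynomial is det(xI - A) = (x + 4)^5, so the eigenvalues are -4 (algebraic multiplicity 5).

For λ = -4: rank(A + 4I) = 3, rank((A + 4I)^2) = 1, rank((A + 4I)^3) = 0. The eigenspace has dimension 5 - 3 = 2, so there are 2 Jordan blocks; the rank sequence gives block sizes [3, 2].

Assembling the blocks gives the Jordan form J above.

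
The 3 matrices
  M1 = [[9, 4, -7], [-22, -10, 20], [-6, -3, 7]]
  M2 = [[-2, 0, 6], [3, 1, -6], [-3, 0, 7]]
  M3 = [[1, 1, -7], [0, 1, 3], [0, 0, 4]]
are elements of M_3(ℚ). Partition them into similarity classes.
2 classes: {M1, M3}, {M2}

Characteristic polynomials: χ_{M1} = (x - 4)(x - 1)^2, χ_{M2} = (x - 4)(x - 1)^2, χ_{M3} = (x - 4)(x - 1)^2.

{M1, M3}: invariant factors (x - 4)(x - 1)^2.

{M2}: invariant factors x - 1, (x - 4)(x - 1).

Matrices are similar if and only if their invariant-factor lists agree; the partition into similarity classes is {M1, M3}, {M2}.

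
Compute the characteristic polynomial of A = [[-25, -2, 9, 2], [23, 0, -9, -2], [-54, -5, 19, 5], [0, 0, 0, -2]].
xI - A = [[x + 25, 2, -9, -2], [-23, x, 9, 2], [54, 5, x - 19, -5], [0, 0, 0, x + 2]].

Expanding det(xI - A) along the first row:
det(xI - A) = + (x + 25)·det([[x, 9, 2], [5, x - 19, -5], [0, 0, x + 2]]) - (2)·det([[-23, 9, 2], [54, x - 19, -5], [0, 0, x + 2]]) + (-9)·det([[-23, x, 2], [54, 5, -5], [0, 0, x + 2]]) - (-2)·det([[-23, x, 9], [54, 5, x - 19], [0, 0, 0]]).

Evaluating gives χ_A(x) = x^4 + 8x^3 + 24x^2 + 32x + 16 = (x + 2)^4.

χ_A(x) = (x + 2)^4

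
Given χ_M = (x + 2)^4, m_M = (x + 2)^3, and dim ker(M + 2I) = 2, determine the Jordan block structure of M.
Jordan blocks: (-2, 3), (-2, 1)

λ = -2: algebraic multiplicity 4 (exponent in χ_M), largest block size 3 (exponent in m_M), 2 blocks (geometric multiplicity). These force block sizes [3, 1].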